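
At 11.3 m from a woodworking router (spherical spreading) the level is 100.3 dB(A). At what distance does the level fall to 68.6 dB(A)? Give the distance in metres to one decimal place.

434.6 m

The 31.7 dB drop corresponds to a distance ratio of 10^(31.7/20) for a point source.
r₂ = 11.3·10^((100.3−68.6)/20) = 11.3·10^(31.7/20) = 434.59 m.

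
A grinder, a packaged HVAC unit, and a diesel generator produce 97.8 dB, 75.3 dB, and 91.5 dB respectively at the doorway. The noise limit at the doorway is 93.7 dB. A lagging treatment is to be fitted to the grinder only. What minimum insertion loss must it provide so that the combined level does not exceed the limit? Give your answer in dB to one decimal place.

8.3 dB

Everything except the grinder sums to 10^(75.3/10) + 10^(91.5/10) = 1.446e+09 in linear terms, 91.60 dB.
To meet 93.7 dB overall, the treated grinder may contribute at most 10^(93.7/10) − 1.446e+09 = 8.978e+08, i.e. 89.53 dB.
So the grinder must be reduced from 97.8 to 89.53 dB: IL = 8.27 dB.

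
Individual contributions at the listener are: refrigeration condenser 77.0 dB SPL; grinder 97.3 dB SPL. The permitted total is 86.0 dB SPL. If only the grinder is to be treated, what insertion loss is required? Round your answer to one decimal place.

11.9 dB

The untreated sources together contribute 10^(77.0/10) = 5.012e+07, i.e. 77.00 dB SPL.
The limit corresponds to 10^(86.0/10) = 3.981e+08; subtracting the fixed part leaves 3.480e+08 for the grinder, i.e. 85.42 dB SPL.
Required insertion loss = 97.3 − 85.42 = 11.88 dB.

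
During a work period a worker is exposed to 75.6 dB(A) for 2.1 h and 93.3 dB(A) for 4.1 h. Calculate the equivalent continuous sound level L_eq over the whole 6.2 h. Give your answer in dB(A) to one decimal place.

L_eq = 10·log₁₀[(1/T)·Σ tᵢ·10^(Lᵢ/10)] with T = 6.2 h.
Σ tᵢ·10^(Lᵢ/10) = 2.1·10^(75.6/10) + 4.1·10^(93.3/10) = 8.842e+09.
L_eq = 10·log₁₀(8.842e+09/6.2) = 91.54 dB(A).

91.5 dB(A)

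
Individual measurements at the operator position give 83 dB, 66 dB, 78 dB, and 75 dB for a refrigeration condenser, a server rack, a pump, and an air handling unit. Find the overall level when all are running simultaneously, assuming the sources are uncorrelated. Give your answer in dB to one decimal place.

84.7 dB

Incoherent sources combine by intensity addition: L_total = 10·log₁₀(Σ 10^(L_i/10)).
Σ 10^(L/10) = 10^(83/10) + 10^(66/10) + 10^(78/10) + 10^(75/10) = 2.982e+08.
L_total = 10·log₁₀(2.982e+08) = 84.75 dB.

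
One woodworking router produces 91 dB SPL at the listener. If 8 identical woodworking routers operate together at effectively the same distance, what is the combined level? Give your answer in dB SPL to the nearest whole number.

100 dB SPL

With 8 equal, uncorrelated contributions the intensity is 8× that of one unit, giving a rise of 10·log₁₀ 8.
L_total = 91 + 10·log₁₀(8) = 91 + 9.031 = 100.03 dB SPL.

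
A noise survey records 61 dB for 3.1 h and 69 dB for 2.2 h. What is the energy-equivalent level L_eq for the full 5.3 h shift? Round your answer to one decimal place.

Weight each interval's intensity by its duration and average over T = 5.3 h:
Σ tᵢ·10^(Lᵢ/10) = 3.1·10^(61/10) + 2.2·10^(69/10) = 2.138e+07.
L_eq = 10·log₁₀(2.138e+07/5.3) = 66.06 dB.

66.1 dB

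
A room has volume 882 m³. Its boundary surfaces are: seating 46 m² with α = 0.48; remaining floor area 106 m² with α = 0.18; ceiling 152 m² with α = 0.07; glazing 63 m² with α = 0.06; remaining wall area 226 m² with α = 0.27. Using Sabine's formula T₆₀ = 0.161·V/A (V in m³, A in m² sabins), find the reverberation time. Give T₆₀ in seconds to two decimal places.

Total absorption A = 46·0.48 + 106·0.18 + 152·0.07 + 63·0.06 + 226·0.27 = 116.60 m² sabins.
T₆₀ = 0.161 × 882 / 116.60 = 1.218 s.

1.22 s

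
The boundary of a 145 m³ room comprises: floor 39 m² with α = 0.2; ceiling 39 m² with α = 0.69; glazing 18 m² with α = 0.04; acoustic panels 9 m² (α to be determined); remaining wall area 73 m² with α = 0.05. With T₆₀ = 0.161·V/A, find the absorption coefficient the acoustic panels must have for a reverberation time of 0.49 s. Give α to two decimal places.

From T₆₀ = 0.161·V/A, the target T₆₀ = 0.49 s needs A = 0.161·145/0.49 = 47.64 m².
Absorption from the other surfaces = 39·0.2 + 39·0.69 + 18·0.04 + 73·0.05 = 39.08 m², so the acoustic panels must supply 8.56 m² over 9 m².
α = 8.56/9 = 0.951.

0.95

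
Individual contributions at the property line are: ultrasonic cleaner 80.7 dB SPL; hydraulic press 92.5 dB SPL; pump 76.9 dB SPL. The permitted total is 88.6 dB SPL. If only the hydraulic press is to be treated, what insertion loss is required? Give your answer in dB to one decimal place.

The untreated sources together contribute 10^(80.7/10) + 10^(76.9/10) = 1.665e+08, i.e. 82.21 dB SPL.
The limit corresponds to 10^(88.6/10) = 7.244e+08; subtracting the fixed part leaves 5.580e+08 for the hydraulic press, i.e. 87.47 dB SPL.
Required insertion loss = 92.5 − 87.47 = 5.03 dB.

5.0 dB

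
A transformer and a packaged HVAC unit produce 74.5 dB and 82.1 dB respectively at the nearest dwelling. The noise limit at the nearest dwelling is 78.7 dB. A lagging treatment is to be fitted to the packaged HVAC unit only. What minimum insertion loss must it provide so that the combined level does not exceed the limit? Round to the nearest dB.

Everything except the packaged HVAC unit sums to 10^(74.5/10) = 2.818e+07 in linear terms, 74.50 dB.
The limit corresponds to 10^(78.7/10) = 7.413e+07; subtracting the fixed part leaves 4.595e+07 for the packaged HVAC unit, i.e. 76.62 dB.
Required insertion loss = 82.1 − 76.62 = 5.48 dB.

5 dB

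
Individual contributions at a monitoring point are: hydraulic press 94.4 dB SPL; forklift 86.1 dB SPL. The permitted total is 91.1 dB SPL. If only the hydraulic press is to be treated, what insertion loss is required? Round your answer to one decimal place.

The untreated sources together contribute 10^(86.1/10) = 4.074e+08, i.e. 86.10 dB SPL.
To meet 91.1 dB SPL overall, the treated hydraulic press may contribute at most 10^(91.1/10) − 4.074e+08 = 8.809e+08, i.e. 89.45 dB SPL.
Required insertion loss = 94.4 − 89.45 = 4.95 dB.

5.0 dB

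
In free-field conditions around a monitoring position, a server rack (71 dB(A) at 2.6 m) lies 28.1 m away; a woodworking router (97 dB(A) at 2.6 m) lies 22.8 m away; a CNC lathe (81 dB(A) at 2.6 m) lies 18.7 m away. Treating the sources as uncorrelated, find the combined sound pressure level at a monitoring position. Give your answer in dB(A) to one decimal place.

First find each source's level at the receiver (point-source: −20·log₁₀(r/r_ref)), then combine on an intensity basis.
server rack: 71 − 20·log₁₀(28.1/2.6) = 71 − 20.67 = 50.33 dB(A).
woodworking router: 97 − 20·log₁₀(22.8/2.6) = 97 − 18.86 = 78.14 dB(A).
CNC lathe: 81 − 20·log₁₀(18.7/2.6) = 81 − 17.14 = 63.86 dB(A).
Σ 10^(L/10) = 6.772e+07 → L_total = 10·log₁₀(6.772e+07) = 78.31 dB(A).

78.3 dB(A)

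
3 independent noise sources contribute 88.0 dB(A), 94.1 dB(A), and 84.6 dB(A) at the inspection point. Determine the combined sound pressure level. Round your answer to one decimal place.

For uncorrelated sources the intensities add, so convert each level to linear form, sum, and take 10·log₁₀ of the total.
Σ 10^(L/10) = 10^(88.0/10) + 10^(94.1/10) + 10^(84.6/10) = 3.490e+09.
L_total = 10·log₁₀(3.490e+09) = 95.43 dB(A).

95.4 dB(A)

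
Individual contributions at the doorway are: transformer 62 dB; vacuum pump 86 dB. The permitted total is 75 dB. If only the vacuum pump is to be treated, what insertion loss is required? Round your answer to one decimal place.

11.2 dB

The untreated sources together contribute 10^(62/10) = 1.585e+06, i.e. 62.00 dB.
To meet 75 dB overall, the treated vacuum pump may contribute at most 10^(75/10) − 1.585e+06 = 3.004e+07, i.e. 74.78 dB.
So the vacuum pump must be reduced from 86 to 74.78 dB: IL = 11.22 dB.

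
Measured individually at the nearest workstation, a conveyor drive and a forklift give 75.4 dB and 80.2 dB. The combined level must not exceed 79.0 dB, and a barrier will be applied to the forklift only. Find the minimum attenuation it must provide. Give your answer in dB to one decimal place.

Fixed contribution from the other source: Σ 10^(L/10) = 10^(75.4/10) = 3.467e+07 (75.40 dB).
The limit corresponds to 10^(79.0/10) = 7.943e+07; subtracting the fixed part leaves 4.476e+07 for the forklift, i.e. 76.51 dB.
Required insertion loss = 80.2 − 76.51 = 3.69 dB.

3.7 dB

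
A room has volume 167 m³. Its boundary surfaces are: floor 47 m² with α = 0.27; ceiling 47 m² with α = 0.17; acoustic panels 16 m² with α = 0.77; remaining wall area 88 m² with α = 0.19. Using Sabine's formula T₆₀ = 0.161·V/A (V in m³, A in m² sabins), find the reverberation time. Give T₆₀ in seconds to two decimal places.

Summing Sᵢαᵢ: 47·0.27 + 47·0.17 + 16·0.77 + 88·0.19 = 49.72 m².
T₆₀ = 0.161·V/A = 0.161·167/49.72 = 0.541 s.

0.54 s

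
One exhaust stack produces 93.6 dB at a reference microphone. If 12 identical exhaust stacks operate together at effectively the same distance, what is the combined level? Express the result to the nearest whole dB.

104 dB

L_total = L₁ + 10·log₁₀ N for N identical incoherent sources.
L_total = 93.6 + 10·log₁₀(12) = 93.6 + 10.792 = 104.39 dB.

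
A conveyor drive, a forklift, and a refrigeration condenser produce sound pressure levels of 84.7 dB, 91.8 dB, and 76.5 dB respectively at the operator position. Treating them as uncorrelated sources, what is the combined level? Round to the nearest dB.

For uncorrelated sources the intensities add, so convert each level to linear form, sum, and take 10·log₁₀ of the total.
Σ 10^(L/10) = 10^(84.7/10) + 10^(91.8/10) + 10^(76.5/10) = 1.853e+09.
L_total = 10·log₁₀(1.853e+09) = 92.68 dB.

93 dB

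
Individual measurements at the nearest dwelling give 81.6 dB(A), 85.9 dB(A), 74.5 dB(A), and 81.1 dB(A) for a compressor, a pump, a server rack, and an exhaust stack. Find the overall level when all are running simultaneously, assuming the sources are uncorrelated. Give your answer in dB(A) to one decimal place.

88.4 dB(A)

For uncorrelated sources the intensities add, so convert each level to linear form, sum, and take 10·log₁₀ of the total.
Σ 10^(L/10) = 10^(81.6/10) + 10^(85.9/10) + 10^(74.5/10) + 10^(81.1/10) = 6.906e+08.
L_total = 10·log₁₀(6.906e+08) = 88.39 dB(A).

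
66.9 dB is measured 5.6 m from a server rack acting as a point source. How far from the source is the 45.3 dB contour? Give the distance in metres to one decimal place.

The 21.6 dB drop corresponds to a distance ratio of 10^(21.6/20) for a point source.
r₂ = 5.6·10^((66.9−45.3)/20) = 5.6·10^(21.6/20) = 67.33 m.

67.3 m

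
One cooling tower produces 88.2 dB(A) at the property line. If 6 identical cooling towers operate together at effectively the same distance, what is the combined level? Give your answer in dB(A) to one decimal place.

96.0 dB(A)

L_total = L₁ + 10·log₁₀ N for N identical incoherent sources.
L_total = 88.2 + 10·log₁₀(6) = 88.2 + 7.782 = 95.98 dB(A).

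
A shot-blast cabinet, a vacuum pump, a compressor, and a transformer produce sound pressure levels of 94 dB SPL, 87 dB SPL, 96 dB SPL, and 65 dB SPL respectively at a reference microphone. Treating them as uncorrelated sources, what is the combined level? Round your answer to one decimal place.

Incoherent sources combine by intensity addition: L_total = 10·log₁₀(Σ 10^(L_i/10)).
Σ 10^(L/10) = 10^(94/10) + 10^(87/10) + 10^(96/10) + 10^(65/10) = 6.997e+09.
L_total = 10·log₁₀(6.997e+09) = 98.45 dB SPL.

98.4 dB SPL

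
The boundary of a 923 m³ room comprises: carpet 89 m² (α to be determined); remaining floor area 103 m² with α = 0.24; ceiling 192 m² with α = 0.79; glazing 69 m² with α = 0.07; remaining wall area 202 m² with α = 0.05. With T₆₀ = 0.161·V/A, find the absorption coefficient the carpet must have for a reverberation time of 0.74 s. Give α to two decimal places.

A = 0.161·V/T₆₀ = 0.161·923/0.74 = 200.81 m² sabins.
Absorption from the other surfaces = 103·0.24 + 192·0.79 + 69·0.07 + 202·0.05 = 191.33 m², so the carpet must supply 9.48 m² over 89 m².
α = 9.48/89 = 0.107.

0.11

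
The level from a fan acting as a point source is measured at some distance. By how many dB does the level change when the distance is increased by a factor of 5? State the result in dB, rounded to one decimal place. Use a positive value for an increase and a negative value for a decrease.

With spherical spreading the level changes by −20·log₁₀(r₂/r₁).
ΔL = −20·log₁₀(5) = -13.98 dB.

-14.0 dB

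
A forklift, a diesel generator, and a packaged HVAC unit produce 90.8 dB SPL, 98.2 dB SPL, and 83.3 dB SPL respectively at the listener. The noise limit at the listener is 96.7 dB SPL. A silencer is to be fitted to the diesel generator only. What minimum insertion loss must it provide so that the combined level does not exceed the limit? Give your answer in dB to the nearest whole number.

3 dB

Everything except the diesel generator sums to 10^(90.8/10) + 10^(83.3/10) = 1.416e+09 in linear terms, 91.51 dB SPL.
The limit corresponds to 10^(96.7/10) = 4.677e+09; subtracting the fixed part leaves 3.261e+09 for the diesel generator, i.e. 95.13 dB SPL.
Required insertion loss = 98.2 − 95.13 = 3.07 dB.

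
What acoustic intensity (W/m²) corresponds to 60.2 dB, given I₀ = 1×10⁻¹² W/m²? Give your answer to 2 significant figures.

I/I₀ = 10^(60.2/10) = 1.047e+06, so I = 1.047e+06 × 10⁻¹² W/m².

1.0e-06 W/m²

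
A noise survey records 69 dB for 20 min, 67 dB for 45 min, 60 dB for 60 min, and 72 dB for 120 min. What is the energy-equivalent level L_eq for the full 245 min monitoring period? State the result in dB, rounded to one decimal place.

69.8 dB

Weight each interval's intensity by its duration and average over T = 245 min:
Σ tᵢ·10^(Lᵢ/10) = 20·10^(69/10) + 45·10^(67/10) + 60·10^(60/10) + 120·10^(72/10) = 2.346e+09.
L_eq = 10·log₁₀(2.346e+09/245) = 69.81 dB.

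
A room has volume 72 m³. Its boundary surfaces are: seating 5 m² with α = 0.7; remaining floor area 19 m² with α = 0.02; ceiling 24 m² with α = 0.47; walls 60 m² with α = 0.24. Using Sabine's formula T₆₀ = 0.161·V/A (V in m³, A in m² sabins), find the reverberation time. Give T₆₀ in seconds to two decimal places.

0.39 s

A = Σ Sᵢαᵢ = 5·0.7 + 19·0.02 + 24·0.47 + 60·0.24 = 29.56 m².
T₆₀ = 0.161·V/A = 0.161·72/29.56 = 0.392 s.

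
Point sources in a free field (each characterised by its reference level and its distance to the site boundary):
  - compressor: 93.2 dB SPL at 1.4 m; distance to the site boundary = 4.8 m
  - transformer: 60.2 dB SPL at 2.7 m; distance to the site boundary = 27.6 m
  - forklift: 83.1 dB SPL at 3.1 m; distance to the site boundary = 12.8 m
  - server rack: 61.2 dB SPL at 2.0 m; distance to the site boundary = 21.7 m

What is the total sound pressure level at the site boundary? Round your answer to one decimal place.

Propagate each source to the receiver with L = L_ref − 20·log₁₀(r/r_ref), then add intensities.
compressor: 93.2 − 20·log₁₀(4.8/1.4) = 93.2 − 10.70 = 82.50 dB SPL.
transformer: 60.2 − 20·log₁₀(27.6/2.7) = 60.2 − 20.19 = 40.01 dB SPL.
forklift: 83.1 − 20·log₁₀(12.8/3.1) = 83.1 − 12.32 = 70.78 dB SPL.
server rack: 61.2 − 20·log₁₀(21.7/2.0) = 61.2 − 20.71 = 40.49 dB SPL.
Σ 10^(L/10) = 1.897e+08 → L_total = 10·log₁₀(1.897e+08) = 82.78 dB SPL.

82.8 dB SPL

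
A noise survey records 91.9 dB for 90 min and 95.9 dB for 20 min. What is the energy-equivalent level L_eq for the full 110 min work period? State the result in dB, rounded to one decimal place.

Weight each interval's intensity by its duration and average over T = 110 min:
Σ tᵢ·10^(Lᵢ/10) = 90·10^(91.9/10) + 20·10^(95.9/10) = 2.172e+11.
L_eq = 10·log₁₀(2.172e+11/110) = 92.95 dB.

93.0 dB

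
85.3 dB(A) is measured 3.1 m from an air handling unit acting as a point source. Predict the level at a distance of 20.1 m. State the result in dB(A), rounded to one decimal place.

For a point source, L₂ = L₁ − 20·log₁₀(r₂/r₁).
L₂ = 85.3 − 20·log₁₀(20.1/3.1) = 85.3 − 16.237 = 69.06 dB(A).

69.1 dB(A)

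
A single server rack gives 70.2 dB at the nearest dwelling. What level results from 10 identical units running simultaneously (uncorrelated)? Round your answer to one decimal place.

N identical incoherent sources raise the level by 10·log₁₀ N.
L_total = 70.2 + 10·log₁₀(10) = 70.2 + 10.000 = 80.20 dB.

80.2 dB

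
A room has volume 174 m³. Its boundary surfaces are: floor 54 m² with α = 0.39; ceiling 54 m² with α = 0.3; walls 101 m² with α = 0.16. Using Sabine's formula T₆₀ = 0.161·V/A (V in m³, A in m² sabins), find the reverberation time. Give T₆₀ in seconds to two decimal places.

Summing Sᵢαᵢ: 54·0.39 + 54·0.3 + 101·0.16 = 53.42 m².
T₆₀ = 0.161·V/A = 0.161·174/53.42 = 0.524 s.

0.52 s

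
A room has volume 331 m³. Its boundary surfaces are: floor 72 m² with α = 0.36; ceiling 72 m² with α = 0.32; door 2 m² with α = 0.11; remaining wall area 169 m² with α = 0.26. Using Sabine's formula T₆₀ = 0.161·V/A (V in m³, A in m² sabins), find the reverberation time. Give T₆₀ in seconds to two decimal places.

Summing Sᵢαᵢ: 72·0.36 + 72·0.32 + 2·0.11 + 169·0.26 = 93.12 m².
T₆₀ = 0.161·V/A = 0.161·331/93.12 = 0.572 s.

0.57 s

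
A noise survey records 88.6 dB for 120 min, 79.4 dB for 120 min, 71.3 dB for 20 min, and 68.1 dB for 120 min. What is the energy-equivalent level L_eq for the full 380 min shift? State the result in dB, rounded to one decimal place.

L_eq = 10·log₁₀[(1/T)·Σ tᵢ·10^(Lᵢ/10)] with T = 380 min.
Σ tᵢ·10^(Lᵢ/10) = 120·10^(88.6/10) + 120·10^(79.4/10) + 20·10^(71.3/10) + 120·10^(68.1/10) = 9.843e+10.
L_eq = 10·log₁₀(9.843e+10/380) = 84.13 dB.

84.1 dB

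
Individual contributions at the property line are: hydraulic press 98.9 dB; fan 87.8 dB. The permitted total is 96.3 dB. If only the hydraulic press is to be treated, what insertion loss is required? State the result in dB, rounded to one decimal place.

3.3 dB

Everything except the hydraulic press sums to 10^(87.8/10) = 6.026e+08 in linear terms, 87.80 dB.
To meet 96.3 dB overall, the treated hydraulic press may contribute at most 10^(96.3/10) − 6.026e+08 = 3.663e+09, i.e. 95.64 dB.
Required insertion loss = 98.9 − 95.64 = 3.26 dB.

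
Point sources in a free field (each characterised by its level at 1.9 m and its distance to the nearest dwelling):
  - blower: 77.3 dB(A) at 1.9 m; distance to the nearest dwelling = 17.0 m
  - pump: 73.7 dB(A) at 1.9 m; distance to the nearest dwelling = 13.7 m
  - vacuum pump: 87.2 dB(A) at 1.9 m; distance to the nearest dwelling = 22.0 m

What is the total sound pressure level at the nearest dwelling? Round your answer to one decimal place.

67.0 dB(A)

Apply inverse-square spreading to bring every level to the receiver, then sum 10^(L/10).
blower: 77.3 − 20·log₁₀(17.0/1.9) = 77.3 − 19.03 = 58.27 dB(A).
pump: 73.7 − 20·log₁₀(13.7/1.9) = 73.7 − 17.16 = 56.54 dB(A).
vacuum pump: 87.2 − 20·log₁₀(22.0/1.9) = 87.2 − 21.27 = 65.93 dB(A).
Σ 10^(L/10) = 5.036e+06 → L_total = 10·log₁₀(5.036e+06) = 67.02 dB(A).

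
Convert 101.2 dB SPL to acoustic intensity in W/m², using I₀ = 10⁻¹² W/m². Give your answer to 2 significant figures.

I = I₀·10^(L/10) = 10⁻¹² × 10^(101.2/10) = 10^(-1.880).

0.013 W/m²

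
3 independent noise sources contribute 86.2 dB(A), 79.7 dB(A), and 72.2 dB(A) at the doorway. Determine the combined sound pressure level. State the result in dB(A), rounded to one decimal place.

For uncorrelated sources the intensities add, so convert each level to linear form, sum, and take 10·log₁₀ of the total.
Σ 10^(L/10) = 10^(86.2/10) + 10^(79.7/10) + 10^(72.2/10) = 5.268e+08.
L_total = 10·log₁₀(5.268e+08) = 87.22 dB(A).

87.2 dB(A)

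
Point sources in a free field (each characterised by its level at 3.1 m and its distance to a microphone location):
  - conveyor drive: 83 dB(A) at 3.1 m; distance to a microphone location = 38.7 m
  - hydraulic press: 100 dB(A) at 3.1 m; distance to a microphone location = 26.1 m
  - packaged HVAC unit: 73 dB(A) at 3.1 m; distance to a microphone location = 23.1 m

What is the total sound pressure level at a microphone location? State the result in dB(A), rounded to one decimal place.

Propagate each source to the receiver with L = L_ref − 20·log₁₀(r/r_ref), then add intensities.
conveyor drive: 83 − 20·log₁₀(38.7/3.1) = 83 − 21.93 = 61.07 dB(A).
hydraulic press: 100 − 20·log₁₀(26.1/3.1) = 100 − 18.51 = 81.49 dB(A).
packaged HVAC unit: 73 − 20·log₁₀(23.1/3.1) = 73 − 17.45 = 55.55 dB(A).
Σ 10^(L/10) = 1.427e+08 → L_total = 10·log₁₀(1.427e+08) = 81.54 dB(A).

81.5 dB(A)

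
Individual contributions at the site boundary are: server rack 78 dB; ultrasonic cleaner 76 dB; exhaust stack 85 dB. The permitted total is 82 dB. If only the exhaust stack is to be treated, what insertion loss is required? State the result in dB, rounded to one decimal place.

7.6 dB

Fixed contribution from the other sources: Σ 10^(L/10) = 10^(78/10) + 10^(76/10) = 1.029e+08 (80.12 dB).
To meet 82 dB overall, the treated exhaust stack may contribute at most 10^(82/10) − 1.029e+08 = 5.558e+07, i.e. 77.45 dB.
Required insertion loss = 85 − 77.45 = 7.55 dB.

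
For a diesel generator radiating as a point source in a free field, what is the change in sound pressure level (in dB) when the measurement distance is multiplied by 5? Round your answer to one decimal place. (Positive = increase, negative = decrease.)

-14.0 dB

A point source loses 6 dB per doubling of distance; generally ΔL = −20·log₁₀(r₂/r₁).
ΔL = −20·log₁₀(5) = -13.98 dB.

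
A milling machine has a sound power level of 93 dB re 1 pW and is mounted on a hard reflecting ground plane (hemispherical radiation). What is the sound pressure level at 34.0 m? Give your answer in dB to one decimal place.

54.4 dB

L_p = L_w − 10·log₁₀(2π·r²) with r = 34.0 m.
2π·r² = 7263 m², 10·log₁₀ of that is 38.611 dB.
L_p = 93 − 38.611 = 54.39 dB.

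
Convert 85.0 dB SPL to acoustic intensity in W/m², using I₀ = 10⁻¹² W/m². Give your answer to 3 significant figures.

I/I₀ = 10^(85.0/10) = 3.162e+08, so I = 3.162e+08 × 10⁻¹² W/m².

0.000316 W/m²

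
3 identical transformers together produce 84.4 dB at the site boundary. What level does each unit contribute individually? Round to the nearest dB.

3 equal contributions raise the level by 10·log₁₀ 3 = 4.771 dB, so each unit alone gives 84.4 − 4.771.

80 dB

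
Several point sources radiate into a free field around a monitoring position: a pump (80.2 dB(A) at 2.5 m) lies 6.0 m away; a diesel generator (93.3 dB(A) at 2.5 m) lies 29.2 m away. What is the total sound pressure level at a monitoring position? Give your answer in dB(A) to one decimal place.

75.3 dB(A)

Apply inverse-square spreading to bring every level to the receiver, then sum 10^(L/10).
pump: 80.2 − 20·log₁₀(6.0/2.5) = 80.2 − 7.60 = 72.60 dB(A).
diesel generator: 93.3 − 20·log₁₀(29.2/2.5) = 93.3 − 21.35 = 71.95 dB(A).
Σ 10^(L/10) = 3.385e+07 → L_total = 10·log₁₀(3.385e+07) = 75.30 dB(A).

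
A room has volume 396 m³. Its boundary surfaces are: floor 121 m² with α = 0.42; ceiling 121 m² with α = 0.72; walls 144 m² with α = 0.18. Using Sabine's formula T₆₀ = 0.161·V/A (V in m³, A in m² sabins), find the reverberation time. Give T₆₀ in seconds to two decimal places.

0.39 s

A = Σ Sᵢαᵢ = 121·0.42 + 121·0.72 + 144·0.18 = 163.86 m².
T₆₀ = 0.161 × 396 / 163.86 = 0.389 s.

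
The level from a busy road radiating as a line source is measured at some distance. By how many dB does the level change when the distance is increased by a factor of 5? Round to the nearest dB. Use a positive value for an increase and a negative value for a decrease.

-7 dB

With cylindrical spreading the level changes by −10·log₁₀(r₂/r₁).
ΔL = −10·log₁₀(5) = -6.99 dB.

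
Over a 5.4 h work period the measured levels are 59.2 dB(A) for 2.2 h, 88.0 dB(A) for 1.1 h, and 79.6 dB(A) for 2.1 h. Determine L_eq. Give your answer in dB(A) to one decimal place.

Weight each interval's intensity by its duration and average over T = 5.4 h:
Σ tᵢ·10^(Lᵢ/10) = 2.2·10^(59.2/10) + 1.1·10^(88.0/10) + 2.1·10^(79.6/10) = 8.874e+08.
L_eq = 10·log₁₀(8.874e+08/5.4) = 82.16 dB(A).

82.2 dB(A)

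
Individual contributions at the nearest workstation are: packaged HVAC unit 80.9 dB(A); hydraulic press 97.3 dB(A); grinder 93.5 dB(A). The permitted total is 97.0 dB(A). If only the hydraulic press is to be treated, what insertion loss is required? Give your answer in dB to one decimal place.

Everything except the hydraulic press sums to 10^(80.9/10) + 10^(93.5/10) = 2.362e+09 in linear terms, 93.73 dB(A).
The limit corresponds to 10^(97.0/10) = 5.012e+09; subtracting the fixed part leaves 2.650e+09 for the hydraulic press, i.e. 94.23 dB(A).
So the hydraulic press must be reduced from 97.3 to 94.23 dB(A): IL = 3.07 dB.

3.1 dB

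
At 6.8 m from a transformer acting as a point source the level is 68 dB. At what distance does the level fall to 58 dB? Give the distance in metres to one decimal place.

For a point source L₁ − L₂ = 20·log₁₀(r₂/r₁), so r₂ = r₁·10^((L₁−L₂)/20).
r₂ = 6.8·10^((68−58)/20) = 6.8·10^(10.0/20) = 21.50 m.

21.5 m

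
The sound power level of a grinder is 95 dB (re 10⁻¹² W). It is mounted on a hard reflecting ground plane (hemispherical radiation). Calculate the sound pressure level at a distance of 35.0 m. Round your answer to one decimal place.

56.1 dB

L_p = L_w − 10·log₁₀(2π·r²) with r = 35.0 m.
2π·r² = 7697 m², 10·log₁₀ of that is 38.863 dB.
L_p = 95 − 38.863 = 56.14 dB.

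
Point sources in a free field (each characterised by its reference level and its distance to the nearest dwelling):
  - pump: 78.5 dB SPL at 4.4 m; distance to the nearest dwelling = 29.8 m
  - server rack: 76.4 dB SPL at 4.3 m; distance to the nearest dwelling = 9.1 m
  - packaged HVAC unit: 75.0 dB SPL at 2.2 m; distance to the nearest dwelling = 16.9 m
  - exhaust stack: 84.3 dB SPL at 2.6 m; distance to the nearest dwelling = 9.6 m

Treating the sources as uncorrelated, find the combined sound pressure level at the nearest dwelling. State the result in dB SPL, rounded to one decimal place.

Propagate each source to the receiver with L = L_ref − 20·log₁₀(r/r_ref), then add intensities.
pump: 78.5 − 20·log₁₀(29.8/4.4) = 78.5 − 16.62 = 61.88 dB SPL.
server rack: 76.4 − 20·log₁₀(9.1/4.3) = 76.4 − 6.51 = 69.89 dB SPL.
packaged HVAC unit: 75.0 − 20·log₁₀(16.9/2.2) = 75.0 − 17.71 = 57.29 dB SPL.
exhaust stack: 84.3 − 20·log₁₀(9.6/2.6) = 84.3 − 11.35 = 72.95 dB SPL.
Σ 10^(L/10) = 3.157e+07 → L_total = 10·log₁₀(3.157e+07) = 74.99 dB SPL.

75.0 dB SPL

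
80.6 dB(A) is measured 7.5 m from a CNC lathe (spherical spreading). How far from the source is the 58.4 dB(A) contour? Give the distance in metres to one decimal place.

For a point source L₁ − L₂ = 20·log₁₀(r₂/r₁), so r₂ = r₁·10^((L₁−L₂)/20).
r₂ = 7.5·10^((80.6−58.4)/20) = 7.5·10^(22.2/20) = 96.62 m.

96.6 m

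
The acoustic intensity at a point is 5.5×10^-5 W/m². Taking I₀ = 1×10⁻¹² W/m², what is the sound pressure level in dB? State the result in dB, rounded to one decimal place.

L = 10·log₁₀(I/I₀) = 10·log₁₀(5.5×10^-5/10⁻¹²) = 10·log₁₀(5.5×10^7).
L = 10·(0.7404 + 7) = 77.40 dB.

77.4 dB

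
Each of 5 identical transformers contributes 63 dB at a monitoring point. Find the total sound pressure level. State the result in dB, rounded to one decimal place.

70.0 dB

L_total = L₁ + 10·log₁₀ N for N identical incoherent sources.
L_total = 63 + 10·log₁₀(5) = 63 + 6.990 = 69.99 dB.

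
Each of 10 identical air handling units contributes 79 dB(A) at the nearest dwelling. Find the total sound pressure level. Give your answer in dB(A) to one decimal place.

With 10 equal, uncorrelated contributions the intensity is 10× that of one unit, giving a rise of 10·log₁₀ 10.
L_total = 79 + 10·log₁₀(10) = 79 + 10.000 = 89.00 dB(A).

89.0 dB(A)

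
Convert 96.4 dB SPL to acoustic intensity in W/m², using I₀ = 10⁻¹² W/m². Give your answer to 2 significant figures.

0.0044 W/m²

I = I₀·10^(L/10) = 10⁻¹² × 10^(96.4/10) = 10^(-2.360).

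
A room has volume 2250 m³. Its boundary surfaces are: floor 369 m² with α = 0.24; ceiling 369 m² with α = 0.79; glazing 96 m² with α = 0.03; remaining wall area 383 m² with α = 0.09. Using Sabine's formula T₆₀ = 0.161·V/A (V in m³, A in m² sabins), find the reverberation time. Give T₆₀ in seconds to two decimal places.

Total absorption A = 369·0.24 + 369·0.79 + 96·0.03 + 383·0.09 = 417.42 m² sabins.
T₆₀ = 0.161·V/A = 0.161·2250/417.42 = 0.868 s.

0.87 s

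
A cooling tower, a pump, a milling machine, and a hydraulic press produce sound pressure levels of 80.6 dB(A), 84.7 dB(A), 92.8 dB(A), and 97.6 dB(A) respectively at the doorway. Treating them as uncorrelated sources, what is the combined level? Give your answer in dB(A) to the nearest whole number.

99 dB(A)

For uncorrelated sources the intensities add, so convert each level to linear form, sum, and take 10·log₁₀ of the total.
Σ 10^(L/10) = 10^(80.6/10) + 10^(84.7/10) + 10^(92.8/10) + 10^(97.6/10) = 8.070e+09.
L_total = 10·log₁₀(8.070e+09) = 99.07 dB(A).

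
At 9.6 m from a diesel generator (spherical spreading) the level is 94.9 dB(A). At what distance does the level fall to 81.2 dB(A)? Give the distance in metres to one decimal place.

Point-source spreading drops the level by 20·log₁₀(r₂/r₁); inverting, r₂/r₁ = 10^(ΔL/20).
r₂ = 9.6·10^((94.9−81.2)/20) = 9.6·10^(13.7/20) = 46.48 m.

46.5 m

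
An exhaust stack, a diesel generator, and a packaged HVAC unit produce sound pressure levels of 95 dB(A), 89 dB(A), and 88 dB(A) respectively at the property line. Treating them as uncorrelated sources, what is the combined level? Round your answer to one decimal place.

96.6 dB(A)

For uncorrelated sources the intensities add, so convert each level to linear form, sum, and take 10·log₁₀ of the total.
Σ 10^(L/10) = 10^(95/10) + 10^(89/10) + 10^(88/10) = 4.588e+09.
L_total = 10·log₁₀(4.588e+09) = 96.62 dB(A).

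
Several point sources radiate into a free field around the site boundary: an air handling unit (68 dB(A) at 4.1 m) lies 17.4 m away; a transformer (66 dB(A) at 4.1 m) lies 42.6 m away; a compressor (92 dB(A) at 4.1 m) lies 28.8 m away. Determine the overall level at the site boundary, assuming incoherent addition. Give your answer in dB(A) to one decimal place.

75.1 dB(A)

First find each source's level at the receiver (point-source: −20·log₁₀(r/r_ref)), then combine on an intensity basis.
air handling unit: 68 − 20·log₁₀(17.4/4.1) = 68 − 12.56 = 55.44 dB(A).
transformer: 66 − 20·log₁₀(42.6/4.1) = 66 − 20.33 = 45.67 dB(A).
compressor: 92 − 20·log₁₀(28.8/4.1) = 92 − 16.93 = 75.07 dB(A).
Σ 10^(L/10) = 3.251e+07 → L_total = 10·log₁₀(3.251e+07) = 75.12 dB(A).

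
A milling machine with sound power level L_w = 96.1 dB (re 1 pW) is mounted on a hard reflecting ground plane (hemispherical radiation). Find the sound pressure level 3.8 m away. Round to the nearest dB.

L_p = L_w − 10·log₁₀(2π·r²) with r = 3.8 m.
2π·r² = 90.73 m², 10·log₁₀ of that is 19.577 dB.
L_p = 96.1 − 19.577 = 76.52 dB.

77 dB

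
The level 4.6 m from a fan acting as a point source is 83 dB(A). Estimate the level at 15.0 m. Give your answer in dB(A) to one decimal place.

Point-source attenuation: ΔL = 20·log₁₀(r₂/r₁) = 20·log₁₀(15.0/4.6) = 10.267 dB.
L₂ = 83 − 20·log₁₀(15.0/4.6) = 83 − 10.267 = 72.73 dB(A).

72.7 dB(A)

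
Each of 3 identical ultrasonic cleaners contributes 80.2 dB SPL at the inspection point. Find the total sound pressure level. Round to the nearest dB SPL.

L_total = L₁ + 10·log₁₀ N for N identical incoherent sources.
L_total = 80.2 + 10·log₁₀(3) = 80.2 + 4.771 = 84.97 dB SPL.

85 dB SPL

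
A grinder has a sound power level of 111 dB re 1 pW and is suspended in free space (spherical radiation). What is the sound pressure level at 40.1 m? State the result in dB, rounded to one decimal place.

Free-field spherical radiation: L_p = L_w − 10·log₁₀(4π·r²), r = 40.1 m.
4π·r² = 2.021e+04 m², 10·log₁₀ of that is 43.055 dB.
L_p = 111 − 43.055 = 67.95 dB.

67.9 dB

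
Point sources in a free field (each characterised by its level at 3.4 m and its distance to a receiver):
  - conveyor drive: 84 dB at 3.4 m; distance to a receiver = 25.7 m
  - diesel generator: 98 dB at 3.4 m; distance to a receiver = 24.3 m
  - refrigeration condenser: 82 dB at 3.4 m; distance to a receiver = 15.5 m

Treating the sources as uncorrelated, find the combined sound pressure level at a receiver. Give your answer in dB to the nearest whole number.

Propagate each source to the receiver with L = L_ref − 20·log₁₀(r/r_ref), then add intensities.
conveyor drive: 84 − 20·log₁₀(25.7/3.4) = 84 − 17.57 = 66.43 dB.
diesel generator: 98 − 20·log₁₀(24.3/3.4) = 98 − 17.08 = 80.92 dB.
refrigeration condenser: 82 − 20·log₁₀(15.5/3.4) = 82 − 13.18 = 68.82 dB.
Σ 10^(L/10) = 1.355e+08 → L_total = 10·log₁₀(1.355e+08) = 81.32 dB.

81 dB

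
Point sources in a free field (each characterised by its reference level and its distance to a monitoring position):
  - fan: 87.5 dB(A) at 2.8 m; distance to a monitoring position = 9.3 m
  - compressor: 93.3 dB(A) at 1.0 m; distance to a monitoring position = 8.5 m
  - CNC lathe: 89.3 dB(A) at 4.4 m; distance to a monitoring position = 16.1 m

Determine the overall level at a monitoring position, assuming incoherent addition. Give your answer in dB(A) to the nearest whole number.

Propagate each source to the receiver with L = L_ref − 20·log₁₀(r/r_ref), then add intensities.
fan: 87.5 − 20·log₁₀(9.3/2.8) = 87.5 − 10.43 = 77.07 dB(A).
compressor: 93.3 − 20·log₁₀(8.5/1.0) = 93.3 − 18.59 = 74.71 dB(A).
CNC lathe: 89.3 − 20·log₁₀(16.1/4.4) = 89.3 − 11.27 = 78.03 dB(A).
Σ 10^(L/10) = 1.441e+08 → L_total = 10·log₁₀(1.441e+08) = 81.59 dB(A).

82 dB(A)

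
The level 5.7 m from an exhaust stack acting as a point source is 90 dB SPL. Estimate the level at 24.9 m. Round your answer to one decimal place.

Point-source attenuation: ΔL = 20·log₁₀(r₂/r₁) = 20·log₁₀(24.9/5.7) = 12.806 dB.
L₂ = 90 − 20·log₁₀(24.9/5.7) = 90 − 12.806 = 77.19 dB SPL.

77.2 dB SPL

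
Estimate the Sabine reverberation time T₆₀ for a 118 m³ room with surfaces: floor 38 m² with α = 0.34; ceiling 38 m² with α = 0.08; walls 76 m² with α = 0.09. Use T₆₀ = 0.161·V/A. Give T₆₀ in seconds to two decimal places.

0.83 s

A = Σ Sᵢαᵢ = 38·0.34 + 38·0.08 + 76·0.09 = 22.80 m².
T₆₀ = 0.161 × 118 / 22.80 = 0.833 s.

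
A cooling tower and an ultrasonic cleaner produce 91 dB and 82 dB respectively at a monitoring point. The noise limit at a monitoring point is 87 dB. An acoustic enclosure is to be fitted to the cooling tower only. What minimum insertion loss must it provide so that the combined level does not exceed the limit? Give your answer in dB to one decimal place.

5.7 dB

The untreated sources together contribute 10^(82/10) = 1.585e+08, i.e. 82.00 dB.
To meet 87 dB overall, the treated cooling tower may contribute at most 10^(87/10) − 1.585e+08 = 3.427e+08, i.e. 85.35 dB.
Required insertion loss = 91 − 85.35 = 5.65 dB.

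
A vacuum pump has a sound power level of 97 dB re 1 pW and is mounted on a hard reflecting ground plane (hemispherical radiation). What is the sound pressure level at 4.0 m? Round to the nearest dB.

77 dB

L_p = L_w − 10·log₁₀(2π·r²) with r = 4.0 m.
2π·r² = 100.5 m², 10·log₁₀ of that is 20.023 dB.
L_p = 97 − 20.023 = 76.98 dB.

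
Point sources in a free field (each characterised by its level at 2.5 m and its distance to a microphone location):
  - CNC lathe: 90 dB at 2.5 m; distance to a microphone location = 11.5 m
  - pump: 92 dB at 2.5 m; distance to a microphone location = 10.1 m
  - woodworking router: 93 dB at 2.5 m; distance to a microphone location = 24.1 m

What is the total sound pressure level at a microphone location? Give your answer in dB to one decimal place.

82.2 dB

Apply inverse-square spreading to bring every level to the receiver, then sum 10^(L/10).
CNC lathe: 90 − 20·log₁₀(11.5/2.5) = 90 − 13.26 = 76.74 dB.
pump: 92 − 20·log₁₀(10.1/2.5) = 92 − 12.13 = 79.87 dB.
woodworking router: 93 − 20·log₁₀(24.1/2.5) = 93 − 19.68 = 73.32 dB.
Σ 10^(L/10) = 1.658e+08 → L_total = 10·log₁₀(1.658e+08) = 82.20 dB.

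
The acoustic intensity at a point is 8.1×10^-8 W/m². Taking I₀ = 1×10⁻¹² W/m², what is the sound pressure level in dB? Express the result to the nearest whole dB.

49 dB

Dividing by I₀ shifts the exponent by 12: I/I₀ = 8.1×10^4.
L = 10·(0.9085 + 4) = 49.08 dB.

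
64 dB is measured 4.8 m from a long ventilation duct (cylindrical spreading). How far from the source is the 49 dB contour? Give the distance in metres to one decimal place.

The 15.0 dB drop corresponds to a distance ratio of 10^(15.0/10) for a line source.
r₂ = 4.8·10^((64−49)/10) = 4.8·10^(15.0/10) = 151.79 m.

151.8 m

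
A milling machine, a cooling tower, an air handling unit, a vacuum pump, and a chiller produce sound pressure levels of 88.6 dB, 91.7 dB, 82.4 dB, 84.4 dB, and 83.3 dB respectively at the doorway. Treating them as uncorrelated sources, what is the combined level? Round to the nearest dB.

For uncorrelated sources the intensities add, so convert each level to linear form, sum, and take 10·log₁₀ of the total.
Σ 10^(L/10) = 10^(88.6/10) + 10^(91.7/10) + 10^(82.4/10) + 10^(84.4/10) + 10^(83.3/10) = 2.867e+09.
L_total = 10·log₁₀(2.867e+09) = 94.57 dB.

95 dB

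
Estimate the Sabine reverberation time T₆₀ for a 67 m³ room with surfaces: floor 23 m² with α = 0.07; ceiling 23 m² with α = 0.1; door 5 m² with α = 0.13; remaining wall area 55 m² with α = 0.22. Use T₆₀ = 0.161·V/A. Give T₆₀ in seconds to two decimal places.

A = Σ Sᵢαᵢ = 23·0.07 + 23·0.1 + 5·0.13 + 55·0.22 = 16.66 m².
T₆₀ = 0.161 × 67 / 16.66 = 0.647 s.

0.65 s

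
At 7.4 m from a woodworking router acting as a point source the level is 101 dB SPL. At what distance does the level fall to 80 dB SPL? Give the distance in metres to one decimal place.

For a point source L₁ − L₂ = 20·log₁₀(r₂/r₁), so r₂ = r₁·10^((L₁−L₂)/20).
r₂ = 7.4·10^((101−80)/20) = 7.4·10^(21.0/20) = 83.03 m.

83.0 m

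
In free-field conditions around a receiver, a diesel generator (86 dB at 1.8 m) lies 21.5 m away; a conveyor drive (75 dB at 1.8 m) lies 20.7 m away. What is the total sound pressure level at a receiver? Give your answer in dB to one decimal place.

First find each source's level at the receiver (point-source: −20·log₁₀(r/r_ref)), then combine on an intensity basis.
diesel generator: 86 − 20·log₁₀(21.5/1.8) = 86 − 21.54 = 64.46 dB.
conveyor drive: 75 − 20·log₁₀(20.7/1.8) = 75 − 21.21 = 53.79 dB.
Σ 10^(L/10) = 3.030e+06 → L_total = 10·log₁₀(3.030e+06) = 64.81 dB.

64.8 dB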